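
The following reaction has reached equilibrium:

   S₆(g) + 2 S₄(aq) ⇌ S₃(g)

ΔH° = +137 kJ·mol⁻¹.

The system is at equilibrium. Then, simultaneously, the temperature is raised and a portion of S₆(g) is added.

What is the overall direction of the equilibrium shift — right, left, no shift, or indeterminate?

right

The forward reaction is endothermic. Raising T favours the endothermic direction — shift to the right.
Adding S₆ (g), a reactant, drives the reaction to the right.
All effects act in the same direction — net shift to the right.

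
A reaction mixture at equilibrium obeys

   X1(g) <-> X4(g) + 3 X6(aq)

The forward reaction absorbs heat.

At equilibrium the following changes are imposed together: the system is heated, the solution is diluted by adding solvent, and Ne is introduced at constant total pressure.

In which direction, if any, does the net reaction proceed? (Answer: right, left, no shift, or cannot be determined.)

right

The forward reaction is endothermic. Raising T favours the endothermic direction — shift to the right.
Dilution lowers every aqueous concentration by the same factor. Δn_aq = 3 − 0 = +3, so the system shifts toward the side with more dissolved moles — to the right.
Adding inert gas at constant total pressure expands the volume, scaling every reacting partial pressure by the same factor. Δn_gas = 1 − 1 = 0, so Q is unchanged — no shift.
Only the nonzero effect(s) matter; the net shift is to the right.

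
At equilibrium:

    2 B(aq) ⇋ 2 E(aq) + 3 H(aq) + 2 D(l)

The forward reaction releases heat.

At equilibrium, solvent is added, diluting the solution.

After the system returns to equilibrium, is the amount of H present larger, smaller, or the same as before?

Dilution lowers every aqueous concentration by the same factor. Δn_aq = 5 − 2 = +3, so the system shifts toward the side with more dissolved moles — to the right.
The net shift is to the right. H is a product, so its amount increases.

increases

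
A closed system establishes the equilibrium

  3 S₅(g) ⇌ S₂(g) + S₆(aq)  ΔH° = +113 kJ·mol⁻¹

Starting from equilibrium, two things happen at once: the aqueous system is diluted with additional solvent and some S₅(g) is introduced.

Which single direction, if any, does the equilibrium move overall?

right

Dilution lowers every aqueous concentration by the same factor. Δn_aq = 1 − 0 = +1, so the system shifts toward the side with more dissolved moles — to the right.
Adding S₅ (g), a reactant, drives the reaction to the right.
All effects act in the same direction — net shift to the right.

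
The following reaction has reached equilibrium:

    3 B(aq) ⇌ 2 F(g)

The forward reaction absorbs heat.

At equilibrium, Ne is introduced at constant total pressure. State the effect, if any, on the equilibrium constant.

unchanged

The equilibrium constant depends only on temperature. This perturbation may move the position of equilibrium, but since T is unchanged, K itself is unchanged.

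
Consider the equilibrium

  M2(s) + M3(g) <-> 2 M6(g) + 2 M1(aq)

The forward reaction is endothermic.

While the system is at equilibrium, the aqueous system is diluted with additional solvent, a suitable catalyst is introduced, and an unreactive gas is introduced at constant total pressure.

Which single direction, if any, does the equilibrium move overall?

Dilution lowers every aqueous concentration by the same factor. Δn_aq = 2 − 0 = +2, so the system shifts toward the side with more dissolved moles — to the right.
A catalyst speeds both forward and reverse rates equally; it changes neither Q nor K — no shift from this change.
Adding inert gas at constant total pressure expands the volume and lowers every reacting partial pressure. With Δn_gas = 2 − 1 = +1, Q moves away from K toward the side with fewer gas moles, so the system shifts toward the side with more gas moles — to the right.
Only the nonzero effect(s) matter; the net shift is to the right.

right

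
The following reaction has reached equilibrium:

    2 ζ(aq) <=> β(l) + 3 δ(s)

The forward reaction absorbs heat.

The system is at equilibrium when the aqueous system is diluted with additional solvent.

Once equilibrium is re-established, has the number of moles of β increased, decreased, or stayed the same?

Dilution lowers every aqueous concentration by the same factor. Δn_aq = 0 − 2 = -2, so the system shifts toward the side with more dissolved moles — to the left.
The net shift is to the left. β is a product, so its amount decreases.

decreases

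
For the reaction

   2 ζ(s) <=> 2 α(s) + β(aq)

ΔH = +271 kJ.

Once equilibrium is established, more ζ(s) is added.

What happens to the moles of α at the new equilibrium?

ζ is a pure solid; its activity is 1 regardless of amount, so Q is unaffected — no shift from this change.
No net shift occurs, so the amount of α is unchanged.

unchanged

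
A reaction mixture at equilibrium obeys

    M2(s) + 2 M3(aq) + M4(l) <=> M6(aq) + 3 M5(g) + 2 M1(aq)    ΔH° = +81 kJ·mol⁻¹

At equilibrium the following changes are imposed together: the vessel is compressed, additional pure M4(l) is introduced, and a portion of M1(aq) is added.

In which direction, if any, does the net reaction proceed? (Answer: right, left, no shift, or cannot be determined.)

left

Gas moles: reactants 0, products 3 (Δn_gas = +3). Compression shifts the system toward the side with fewer moles of gas — to the left.
M4 is a pure liquid; its activity is 1 regardless of amount, so Q is unaffected — no shift from this change.
Adding M1 (aq), a product, drives the reaction to the left.
Only the nonzero effect(s) matter; the net shift is to the left.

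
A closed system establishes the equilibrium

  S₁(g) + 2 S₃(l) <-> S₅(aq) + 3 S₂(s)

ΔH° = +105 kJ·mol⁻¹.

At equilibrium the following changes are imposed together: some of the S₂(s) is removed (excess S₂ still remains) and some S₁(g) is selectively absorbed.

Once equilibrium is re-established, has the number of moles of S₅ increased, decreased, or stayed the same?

S₂ is a pure solid; its activity is 1 regardless of amount, so Q is unaffected — no shift from this change.
Removing S₁ (g), a reactant, drives the reaction to the left.
The net shift is to the left. S₅ is a product, so its amount decreases.

decreases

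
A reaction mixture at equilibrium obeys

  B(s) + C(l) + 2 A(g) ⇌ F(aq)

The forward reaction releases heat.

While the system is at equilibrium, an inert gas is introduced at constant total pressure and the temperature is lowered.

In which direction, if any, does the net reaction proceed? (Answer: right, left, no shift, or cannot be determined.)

Adding inert gas at constant total pressure expands the volume and lowers every reacting partial pressure. With Δn_gas = 0 − 2 = -2, Q moves away from K toward the side with fewer gas moles, so the system shifts toward the side with more gas moles — to the left.
The forward reaction is exothermic. Lowering T favours the exothermic direction — shift to the right.
The individual effects push in opposite directions; without quantitative information the net direction cannot be determined.

cannot be determined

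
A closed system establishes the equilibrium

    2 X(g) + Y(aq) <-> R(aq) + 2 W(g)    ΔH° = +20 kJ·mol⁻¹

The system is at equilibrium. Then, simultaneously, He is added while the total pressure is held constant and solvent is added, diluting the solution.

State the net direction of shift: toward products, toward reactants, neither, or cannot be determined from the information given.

no shift

Adding inert gas at constant total pressure expands the volume, scaling every reacting partial pressure by the same factor. Δn_gas = 2 − 2 = 0, so Q is unchanged — no shift.
Dilution scales every aqueous concentration by the same factor. Δn_aq = 1 − 1 = 0, so Q is unchanged — no shift.
None of the changes alters Q relative to K, so there is no net shift.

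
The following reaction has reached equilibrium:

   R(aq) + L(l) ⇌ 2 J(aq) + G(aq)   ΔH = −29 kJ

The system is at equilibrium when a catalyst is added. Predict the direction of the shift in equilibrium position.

A catalyst speeds both forward and reverse rates equally; it changes neither Q nor K — no shift from this change.

no shift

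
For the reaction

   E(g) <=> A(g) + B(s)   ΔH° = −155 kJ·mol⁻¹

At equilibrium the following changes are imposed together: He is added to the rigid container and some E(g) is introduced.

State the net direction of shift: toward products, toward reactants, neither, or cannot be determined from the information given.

At constant volume, adding an inert gas leaves every reacting species' partial pressure unchanged, so Q is unchanged — no shift from this change.
Adding E (g), a reactant, drives the reaction to the right.
Only the nonzero effect(s) matter; the net shift is to the right.

right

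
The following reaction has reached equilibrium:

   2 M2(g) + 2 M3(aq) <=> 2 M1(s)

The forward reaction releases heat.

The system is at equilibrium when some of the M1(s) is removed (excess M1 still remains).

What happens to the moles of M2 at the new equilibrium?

M1 is a pure solid; its activity is 1 regardless of amount, so Q is unaffected — no shift from this change.
No net shift occurs, so the amount of M2 is unchanged.

unchanged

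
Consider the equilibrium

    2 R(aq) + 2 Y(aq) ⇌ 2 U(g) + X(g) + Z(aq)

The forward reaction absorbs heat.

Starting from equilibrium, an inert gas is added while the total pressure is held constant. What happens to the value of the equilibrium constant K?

The equilibrium constant depends only on temperature. This perturbation may move the position of equilibrium, but since T is unchanged, K itself is unchanged.

unchanged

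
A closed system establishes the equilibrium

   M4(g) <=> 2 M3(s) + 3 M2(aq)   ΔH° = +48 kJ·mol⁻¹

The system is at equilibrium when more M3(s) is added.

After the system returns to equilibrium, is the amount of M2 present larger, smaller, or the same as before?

M3 is a pure solid; its activity is 1 regardless of amount, so Q is unaffected — no shift from this change.
No net shift occurs, so the amount of M2 is unchanged.

unchanged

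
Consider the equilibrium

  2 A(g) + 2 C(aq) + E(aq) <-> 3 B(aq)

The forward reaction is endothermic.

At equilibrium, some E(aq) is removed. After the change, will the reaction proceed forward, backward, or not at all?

Removing E (aq), a reactant, drives the reaction to the left.

left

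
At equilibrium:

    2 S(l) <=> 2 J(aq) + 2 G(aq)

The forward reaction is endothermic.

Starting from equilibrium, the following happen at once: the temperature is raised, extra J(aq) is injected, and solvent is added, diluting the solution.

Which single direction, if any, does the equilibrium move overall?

The forward reaction is endothermic. Raising T favours the endothermic direction — shift to the right.
Adding J (aq), a product, drives the reaction to the left.
Dilution lowers every aqueous concentration by the same factor. Δn_aq = 4 − 0 = +4, so the system shifts toward the side with more dissolved moles — to the right.
The individual effects push in opposite directions; without quantitative information the net direction cannot be determined.

cannot be determined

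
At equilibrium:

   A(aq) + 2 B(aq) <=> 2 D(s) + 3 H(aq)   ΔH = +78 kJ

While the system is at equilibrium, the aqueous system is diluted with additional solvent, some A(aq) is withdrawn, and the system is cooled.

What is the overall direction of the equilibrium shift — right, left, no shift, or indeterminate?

left

Dilution scales every aqueous concentration by the same factor. Δn_aq = 3 − 3 = 0, so Q is unchanged — no shift.
Removing A (aq), a reactant, drives the reaction to the left.
The forward reaction is endothermic. Lowering T favours the exothermic direction — shift to the left.
Only the nonzero effect(s) matter; the net shift is to the left.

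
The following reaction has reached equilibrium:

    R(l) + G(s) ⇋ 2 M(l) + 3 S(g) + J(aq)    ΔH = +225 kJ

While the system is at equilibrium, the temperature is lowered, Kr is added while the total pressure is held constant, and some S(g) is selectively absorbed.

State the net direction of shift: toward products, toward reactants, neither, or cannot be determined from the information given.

cannot be determined

The forward reaction is endothermic. Lowering T favours the exothermic direction — shift to the left.
Adding inert gas at constant total pressure expands the volume and lowers every reacting partial pressure. With Δn_gas = 3 − 0 = +3, Q moves away from K toward the side with fewer gas moles, so the system shifts toward the side with more gas moles — to the right.
Removing S (g), a product, drives the reaction to the right.
The individual effects push in opposite directions; without quantitative information the net direction cannot be determined.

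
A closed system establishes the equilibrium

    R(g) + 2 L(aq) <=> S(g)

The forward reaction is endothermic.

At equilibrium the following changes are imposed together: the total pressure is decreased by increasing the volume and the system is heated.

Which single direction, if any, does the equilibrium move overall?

right

Gas moles: reactants 1, products 1. Δn_gas = 0, so a volume change leaves Q equal to K — no shift from this change.
The forward reaction is endothermic. Raising T favours the endothermic direction — shift to the right.
Only the nonzero effect(s) matter; the net shift is to the right.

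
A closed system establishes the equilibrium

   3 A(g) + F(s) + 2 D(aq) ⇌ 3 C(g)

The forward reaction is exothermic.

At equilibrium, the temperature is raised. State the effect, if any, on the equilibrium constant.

K depends on temperature via the van 't Hoff relation. The forward reaction is exothermic, so raising T decreases K.

decreases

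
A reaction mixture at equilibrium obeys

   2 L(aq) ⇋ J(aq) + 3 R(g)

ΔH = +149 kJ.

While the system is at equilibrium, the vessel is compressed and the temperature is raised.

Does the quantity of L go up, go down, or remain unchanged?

cannot be determined

Gas moles: reactants 0, products 3 (Δn_gas = +3). Compression shifts the system toward the side with fewer moles of gas — to the left.
The forward reaction is endothermic. Raising T favours the endothermic direction — shift to the right.
The two effects oppose each other, so the net shift — and hence the change in L — cannot be determined from the given information.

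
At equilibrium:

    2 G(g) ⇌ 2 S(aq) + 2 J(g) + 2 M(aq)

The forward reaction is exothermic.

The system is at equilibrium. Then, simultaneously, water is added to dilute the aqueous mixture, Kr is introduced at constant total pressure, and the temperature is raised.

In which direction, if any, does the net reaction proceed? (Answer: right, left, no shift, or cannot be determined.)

cannot be determined

Dilution lowers every aqueous concentration by the same factor. Δn_aq = 4 − 0 = +4, so the system shifts toward the side with more dissolved moles — to the right.
Adding inert gas at constant total pressure expands the volume, scaling every reacting partial pressure by the same factor. Δn_gas = 2 − 2 = 0, so Q is unchanged — no shift.
The forward reaction is exothermic. Raising T favours the endothermic direction — shift to the left.
The individual effects push in opposite directions; without quantitative information the net direction cannot be determined.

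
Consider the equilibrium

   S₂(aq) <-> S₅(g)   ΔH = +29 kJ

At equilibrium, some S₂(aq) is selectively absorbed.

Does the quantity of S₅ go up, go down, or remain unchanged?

Removing S₂ (aq), a reactant, drives the reaction to the left.
The net shift is to the left. S₅ is a product, so its amount decreases.

decreases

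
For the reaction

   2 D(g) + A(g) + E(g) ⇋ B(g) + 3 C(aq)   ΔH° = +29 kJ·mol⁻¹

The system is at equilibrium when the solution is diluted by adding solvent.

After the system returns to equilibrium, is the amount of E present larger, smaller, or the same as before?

decreases

Dilution lowers every aqueous concentration by the same factor. Δn_aq = 3 − 0 = +3, so the system shifts toward the side with more dissolved moles — to the right.
The net shift is to the right. E is a reactant, so its amount decreases.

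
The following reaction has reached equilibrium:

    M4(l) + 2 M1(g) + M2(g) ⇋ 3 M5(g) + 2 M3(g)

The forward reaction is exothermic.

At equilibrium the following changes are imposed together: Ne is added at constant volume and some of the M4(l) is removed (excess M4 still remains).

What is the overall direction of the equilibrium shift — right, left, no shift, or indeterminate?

At constant volume, adding an inert gas leaves every reacting species' partial pressure unchanged, so Q is unchanged — no shift from this change.
M4 is a pure liquid; its activity is 1 regardless of amount, so Q is unaffected — no shift from this change.
None of the changes alters Q relative to K, so there is no net shift.

no shift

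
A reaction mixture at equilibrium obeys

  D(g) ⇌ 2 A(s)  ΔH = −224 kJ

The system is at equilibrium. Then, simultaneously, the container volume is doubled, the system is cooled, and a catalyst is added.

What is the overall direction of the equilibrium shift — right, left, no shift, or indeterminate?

Gas moles: reactants 1, products 0 (Δn_gas = -1). Expansion shifts the system toward the side with more moles of gas — to the left.
The forward reaction is exothermic. Lowering T favours the exothermic direction — shift to the right.
A catalyst speeds both forward and reverse rates equally; it changes neither Q nor K — no shift from this change.
The individual effects push in opposite directions; without quantitative information the net direction cannot be determined.

cannot be determined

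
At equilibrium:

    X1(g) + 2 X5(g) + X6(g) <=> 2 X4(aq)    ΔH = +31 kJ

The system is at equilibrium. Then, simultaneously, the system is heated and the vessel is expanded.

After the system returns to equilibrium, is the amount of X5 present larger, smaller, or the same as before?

cannot be determined

The forward reaction is endothermic. Raising T favours the endothermic direction — shift to the right.
Gas moles: reactants 4, products 0 (Δn_gas = -4). Expansion shifts the system toward the side with more moles of gas — to the left.
The two effects oppose each other, so the net shift — and hence the change in X5 — cannot be determined from the given information.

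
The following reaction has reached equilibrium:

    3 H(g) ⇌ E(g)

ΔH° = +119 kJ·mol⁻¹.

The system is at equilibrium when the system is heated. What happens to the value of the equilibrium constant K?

increases

K depends on temperature via the van 't Hoff relation. The forward reaction is endothermic, so raising T increases K.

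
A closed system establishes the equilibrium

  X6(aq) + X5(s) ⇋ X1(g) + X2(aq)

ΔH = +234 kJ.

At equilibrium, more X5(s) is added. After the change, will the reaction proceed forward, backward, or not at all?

no shift

X5 is a pure solid; its activity is 1 regardless of amount, so Q is unaffected — no shift from this change.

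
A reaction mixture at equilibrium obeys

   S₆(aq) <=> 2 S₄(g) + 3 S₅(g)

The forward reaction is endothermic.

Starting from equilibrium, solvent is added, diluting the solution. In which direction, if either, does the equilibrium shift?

left

Dilution lowers every aqueous concentration by the same factor. Δn_aq = 0 − 1 = -1, so the system shifts toward the side with more dissolved moles — to the left.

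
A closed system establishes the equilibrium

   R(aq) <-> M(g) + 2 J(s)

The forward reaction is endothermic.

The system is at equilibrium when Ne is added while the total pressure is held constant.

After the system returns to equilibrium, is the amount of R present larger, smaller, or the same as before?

Adding inert gas at constant total pressure expands the volume and lowers every reacting partial pressure. With Δn_gas = 1 − 0 = +1, Q moves away from K toward the side with fewer gas moles, so the system shifts toward the side with more gas moles — to the right.
The net shift is to the right. R is a reactant, so its amount decreases.

decreases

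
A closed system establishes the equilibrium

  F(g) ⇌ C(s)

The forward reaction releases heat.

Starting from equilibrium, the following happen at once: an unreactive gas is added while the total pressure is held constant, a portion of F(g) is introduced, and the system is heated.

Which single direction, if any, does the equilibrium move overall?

cannot be determined

Adding inert gas at constant total pressure expands the volume and lowers every reacting partial pressure. With Δn_gas = 0 − 1 = -1, Q moves away from K toward the side with fewer gas moles, so the system shifts toward the side with more gas moles — to the left.
Adding F (g), a reactant, drives the reaction to the right.
The forward reaction is exothermic. Raising T favours the endothermic direction — shift to the left.
The individual effects push in opposite directions; without quantitative information the net direction cannot be determined.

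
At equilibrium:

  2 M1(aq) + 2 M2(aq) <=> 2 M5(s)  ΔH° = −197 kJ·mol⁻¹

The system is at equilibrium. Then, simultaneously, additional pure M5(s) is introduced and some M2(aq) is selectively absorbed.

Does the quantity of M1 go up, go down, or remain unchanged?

M5 is a pure solid; its activity is 1 regardless of amount, so Q is unaffected — no shift from this change.
Removing M2 (aq), a reactant, drives the reaction to the left.
The net shift is to the left. M1 is a reactant, so its amount increases.

increases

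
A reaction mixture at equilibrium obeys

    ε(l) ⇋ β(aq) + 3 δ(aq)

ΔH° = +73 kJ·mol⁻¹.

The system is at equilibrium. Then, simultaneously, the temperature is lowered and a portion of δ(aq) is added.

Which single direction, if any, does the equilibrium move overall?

The forward reaction is endothermic. Lowering T favours the exothermic direction — shift to the left.
Adding δ (aq), a product, drives the reaction to the left.
All effects act in the same direction — net shift to the left.

left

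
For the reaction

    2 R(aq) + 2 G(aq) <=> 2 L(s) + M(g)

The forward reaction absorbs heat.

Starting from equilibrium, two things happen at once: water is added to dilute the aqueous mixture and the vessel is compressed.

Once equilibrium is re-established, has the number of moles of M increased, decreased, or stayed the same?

Dilution lowers every aqueous concentration by the same factor. Δn_aq = 0 − 4 = -4, so the system shifts toward the side with more dissolved moles — to the left.
Gas moles: reactants 0, products 1 (Δn_gas = +1). Compression shifts the system toward the side with fewer moles of gas — to the left.
The net shift is to the left. M is a product, so its amount decreases.

decreases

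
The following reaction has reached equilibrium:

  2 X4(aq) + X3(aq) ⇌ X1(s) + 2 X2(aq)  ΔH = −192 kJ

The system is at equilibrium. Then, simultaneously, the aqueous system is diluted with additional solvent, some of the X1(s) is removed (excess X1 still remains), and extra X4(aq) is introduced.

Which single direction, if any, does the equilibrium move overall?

cannot be determined

Dilution lowers every aqueous concentration by the same factor. Δn_aq = 2 − 3 = -1, so the system shifts toward the side with more dissolved moles — to the left.
X1 is a pure solid; its activity is 1 regardless of amount, so Q is unaffected — no shift from this change.
Adding X4 (aq), a reactant, drives the reaction to the right.
The individual effects push in opposite directions; without quantitative information the net direction cannot be determined.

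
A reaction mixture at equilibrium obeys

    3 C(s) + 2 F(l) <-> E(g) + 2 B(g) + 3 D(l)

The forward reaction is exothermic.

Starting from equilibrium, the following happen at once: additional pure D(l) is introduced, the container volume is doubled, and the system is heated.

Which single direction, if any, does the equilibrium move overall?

cannot be determined

D is a pure liquid; its activity is 1 regardless of amount, so Q is unaffected — no shift from this change.
Gas moles: reactants 0, products 3 (Δn_gas = +3). Expansion shifts the system toward the side with more moles of gas — to the right.
The forward reaction is exothermic. Raising T favours the endothermic direction — shift to the left.
The individual effects push in opposite directions; without quantitative information the net direction cannot be determined.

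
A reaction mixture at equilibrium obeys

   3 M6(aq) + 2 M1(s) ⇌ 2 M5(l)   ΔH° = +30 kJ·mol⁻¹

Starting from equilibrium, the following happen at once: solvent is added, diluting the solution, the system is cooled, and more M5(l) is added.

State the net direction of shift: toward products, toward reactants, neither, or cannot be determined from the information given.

Dilution lowers every aqueous concentration by the same factor. Δn_aq = 0 − 3 = -3, so the system shifts toward the side with more dissolved moles — to the left.
The forward reaction is endothermic. Lowering T favours the exothermic direction — shift to the left.
M5 is a pure liquid; its activity is 1 regardless of amount, so Q is unaffected — no shift from this change.
Only the nonzero effect(s) matter; the net shift is to the left.

left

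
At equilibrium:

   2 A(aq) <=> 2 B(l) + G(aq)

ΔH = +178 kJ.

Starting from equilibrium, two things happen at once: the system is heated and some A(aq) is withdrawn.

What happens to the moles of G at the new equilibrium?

cannot be determined

The forward reaction is endothermic. Raising T favours the endothermic direction — shift to the right.
Removing A (aq), a reactant, drives the reaction to the left.
The two effects oppose each other, so the net shift — and hence the change in G — cannot be determined from the given information.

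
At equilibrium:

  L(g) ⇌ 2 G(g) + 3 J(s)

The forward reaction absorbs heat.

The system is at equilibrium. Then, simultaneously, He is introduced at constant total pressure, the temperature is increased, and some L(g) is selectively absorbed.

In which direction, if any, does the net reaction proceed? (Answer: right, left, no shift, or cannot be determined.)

cannot be determined

Adding inert gas at constant total pressure expands the volume and lowers every reacting partial pressure. With Δn_gas = 2 − 1 = +1, Q moves away from K toward the side with fewer gas moles, so the system shifts toward the side with more gas moles — to the right.
The forward reaction is endothermic. Raising T favours the endothermic direction — shift to the right.
Removing L (g), a reactant, drives the reaction to the left.
The individual effects push in opposite directions; without quantitative information the net direction cannot be determined.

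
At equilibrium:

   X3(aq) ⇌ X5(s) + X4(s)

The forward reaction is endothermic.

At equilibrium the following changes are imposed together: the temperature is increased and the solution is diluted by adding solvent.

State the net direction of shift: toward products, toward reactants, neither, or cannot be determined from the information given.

cannot be determined

The forward reaction is endothermic. Raising T favours the endothermic direction — shift to the right.
Dilution lowers every aqueous concentration by the same factor. Δn_aq = 0 − 1 = -1, so the system shifts toward the side with more dissolved moles — to the left.
The individual effects push in opposite directions; without quantitative information the net direction cannot be determined.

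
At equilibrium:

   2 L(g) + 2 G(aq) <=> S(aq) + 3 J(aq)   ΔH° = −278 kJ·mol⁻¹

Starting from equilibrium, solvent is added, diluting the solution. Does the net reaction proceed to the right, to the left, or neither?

Dilution lowers every aqueous concentration by the same factor. Δn_aq = 4 − 2 = +2, so the system shifts toward the side with more dissolved moles — to the right.

right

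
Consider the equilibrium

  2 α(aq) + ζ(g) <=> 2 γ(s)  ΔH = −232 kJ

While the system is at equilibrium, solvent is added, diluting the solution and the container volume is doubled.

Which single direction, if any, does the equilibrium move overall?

Dilution lowers every aqueous concentration by the same factor. Δn_aq = 0 − 2 = -2, so the system shifts toward the side with more dissolved moles — to the left.
Gas moles: reactants 1, products 0 (Δn_gas = -1). Expansion shifts the system toward the side with more moles of gas — to the left.
All effects act in the same direction — net shift to the left.

left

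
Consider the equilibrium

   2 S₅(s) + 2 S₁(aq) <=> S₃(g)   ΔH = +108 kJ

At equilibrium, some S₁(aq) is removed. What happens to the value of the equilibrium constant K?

unchanged

The equilibrium constant depends only on temperature. This perturbation may move the position of equilibrium, but since T is unchanged, K itself is unchanged.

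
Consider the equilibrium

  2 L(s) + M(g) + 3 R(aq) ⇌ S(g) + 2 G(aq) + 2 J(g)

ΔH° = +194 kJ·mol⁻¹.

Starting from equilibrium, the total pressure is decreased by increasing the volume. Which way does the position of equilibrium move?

Gas moles: reactants 1, products 3 (Δn_gas = +2). Expansion shifts the system toward the side with more moles of gas — to the right.

right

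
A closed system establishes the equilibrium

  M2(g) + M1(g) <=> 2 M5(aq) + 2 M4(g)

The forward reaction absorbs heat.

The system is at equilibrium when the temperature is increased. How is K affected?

increases

K depends on temperature via the van 't Hoff relation. The forward reaction is endothermic, so raising T increases K.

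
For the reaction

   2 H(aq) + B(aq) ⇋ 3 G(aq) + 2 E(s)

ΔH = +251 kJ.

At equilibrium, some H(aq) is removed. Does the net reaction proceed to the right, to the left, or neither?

Removing H (aq), a reactant, drives the reaction to the left.

left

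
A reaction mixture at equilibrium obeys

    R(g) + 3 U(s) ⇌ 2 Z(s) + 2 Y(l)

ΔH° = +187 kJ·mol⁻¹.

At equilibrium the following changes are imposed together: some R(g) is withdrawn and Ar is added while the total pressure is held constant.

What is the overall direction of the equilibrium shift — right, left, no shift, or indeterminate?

left

Removing R (g), a reactant, drives the reaction to the left.
Adding inert gas at constant total pressure expands the volume and lowers every reacting partial pressure. With Δn_gas = 0 − 1 = -1, Q moves away from K toward the side with fewer gas moles, so the system shifts toward the side with more gas moles — to the left.
All effects act in the same direction — net shift to the left.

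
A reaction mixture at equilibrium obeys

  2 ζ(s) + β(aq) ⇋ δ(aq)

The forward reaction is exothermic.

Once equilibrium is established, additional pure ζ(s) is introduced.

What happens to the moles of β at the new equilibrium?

ζ is a pure solid; its activity is 1 regardless of amount, so Q is unaffected — no shift from this change.
No net shift occurs, so the amount of β is unchanged.

unchanged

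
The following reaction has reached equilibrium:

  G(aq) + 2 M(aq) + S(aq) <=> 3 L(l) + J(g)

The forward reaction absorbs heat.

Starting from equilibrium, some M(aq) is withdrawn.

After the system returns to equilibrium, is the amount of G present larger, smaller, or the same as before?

increases

Removing M (aq), a reactant, drives the reaction to the left.
The net shift is to the left. G is a reactant, so its amount increases.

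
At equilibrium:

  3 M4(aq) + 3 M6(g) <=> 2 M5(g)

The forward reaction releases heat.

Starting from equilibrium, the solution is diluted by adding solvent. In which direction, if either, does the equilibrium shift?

left

Dilution lowers every aqueous concentration by the same factor. Δn_aq = 0 − 3 = -3, so the system shifts toward the side with more dissolved moles — to the left.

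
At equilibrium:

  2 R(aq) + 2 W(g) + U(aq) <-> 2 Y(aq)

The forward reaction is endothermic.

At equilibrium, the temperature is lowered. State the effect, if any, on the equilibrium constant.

decreases

K depends on temperature via the van 't Hoff relation. The forward reaction is endothermic, so lowering T decreases K.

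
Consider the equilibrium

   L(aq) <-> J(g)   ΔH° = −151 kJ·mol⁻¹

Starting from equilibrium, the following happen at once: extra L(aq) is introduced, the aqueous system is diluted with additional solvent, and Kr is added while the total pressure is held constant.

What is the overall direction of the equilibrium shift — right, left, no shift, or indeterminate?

cannot be determined

Adding L (aq), a reactant, drives the reaction to the right.
Dilution lowers every aqueous concentration by the same factor. Δn_aq = 0 − 1 = -1, so the system shifts toward the side with more dissolved moles — to the left.
Adding inert gas at constant total pressure expands the volume and lowers every reacting partial pressure. With Δn_gas = 1 − 0 = +1, Q moves away from K toward the side with fewer gas moles, so the system shifts toward the side with more gas moles — to the right.
The individual effects push in opposite directions; without quantitative information the net direction cannot be determined.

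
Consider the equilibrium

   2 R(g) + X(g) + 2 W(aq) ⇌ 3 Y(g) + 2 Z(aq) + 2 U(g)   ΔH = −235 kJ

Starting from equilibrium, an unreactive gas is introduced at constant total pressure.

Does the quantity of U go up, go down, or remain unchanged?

increases

Adding inert gas at constant total pressure expands the volume and lowers every reacting partial pressure. With Δn_gas = 5 − 3 = +2, Q moves away from K toward the side with fewer gas moles, so the system shifts toward the side with more gas moles — to the right.
The net shift is to the right. U is a product, so its amount increases.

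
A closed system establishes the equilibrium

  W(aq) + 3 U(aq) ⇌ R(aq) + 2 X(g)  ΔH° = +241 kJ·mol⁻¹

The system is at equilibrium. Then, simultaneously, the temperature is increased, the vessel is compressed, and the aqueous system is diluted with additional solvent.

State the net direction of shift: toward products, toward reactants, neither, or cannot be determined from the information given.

The forward reaction is endothermic. Raising T favours the endothermic direction — shift to the right.
Gas moles: reactants 0, products 2 (Δn_gas = +2). Compression shifts the system toward the side with fewer moles of gas — to the left.
Dilution lowers every aqueous concentration by the same factor. Δn_aq = 1 − 4 = -3, so the system shifts toward the side with more dissolved moles — to the left.
The individual effects push in opposite directions; without quantitative information the net direction cannot be determined.

cannot be determined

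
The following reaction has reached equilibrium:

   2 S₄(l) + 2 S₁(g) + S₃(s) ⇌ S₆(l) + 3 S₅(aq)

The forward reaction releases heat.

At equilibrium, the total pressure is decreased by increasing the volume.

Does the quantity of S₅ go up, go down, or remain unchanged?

Gas moles: reactants 2, products 0 (Δn_gas = -2). Expansion shifts the system toward the side with more moles of gas — to the left.
The net shift is to the left. S₅ is a product, so its amount decreases.

decreases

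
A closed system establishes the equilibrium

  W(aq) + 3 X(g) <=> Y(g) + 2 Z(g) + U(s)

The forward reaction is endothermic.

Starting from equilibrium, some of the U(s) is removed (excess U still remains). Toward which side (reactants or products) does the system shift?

no shift

U is a pure solid; its activity is 1 regardless of amount, so Q is unaffected — no shift from this change.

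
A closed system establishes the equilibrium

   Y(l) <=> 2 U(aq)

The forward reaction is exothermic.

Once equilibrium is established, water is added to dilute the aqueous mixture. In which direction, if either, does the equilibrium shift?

Dilution lowers every aqueous concentration by the same factor. Δn_aq = 2 − 0 = +2, so the system shifts toward the side with more dissolved moles — to the right.

right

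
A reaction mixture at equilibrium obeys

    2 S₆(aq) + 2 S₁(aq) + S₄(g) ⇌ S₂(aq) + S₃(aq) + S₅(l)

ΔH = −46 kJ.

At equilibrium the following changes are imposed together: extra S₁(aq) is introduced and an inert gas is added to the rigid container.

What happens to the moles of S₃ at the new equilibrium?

Adding S₁ (aq), a reactant, drives the reaction to the right.
At constant volume, adding an inert gas leaves every reacting species' partial pressure unchanged, so Q is unchanged — no shift from this change.
The net shift is to the right. S₃ is a product, so its amount increases.

increases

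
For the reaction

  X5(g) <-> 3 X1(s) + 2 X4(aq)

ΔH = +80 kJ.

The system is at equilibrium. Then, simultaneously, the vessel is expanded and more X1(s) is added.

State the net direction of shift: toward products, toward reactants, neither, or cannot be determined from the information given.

left

Gas moles: reactants 1, products 0 (Δn_gas = -1). Expansion shifts the system toward the side with more moles of gas — to the left.
X1 is a pure solid; its activity is 1 regardless of amount, so Q is unaffected — no shift from this change.
Only the nonzero effect(s) matter; the net shift is to the left.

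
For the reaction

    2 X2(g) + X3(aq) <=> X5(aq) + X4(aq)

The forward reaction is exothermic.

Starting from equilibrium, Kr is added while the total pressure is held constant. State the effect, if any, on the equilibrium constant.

unchanged

The equilibrium constant depends only on temperature. This perturbation may move the position of equilibrium, but since T is unchanged, K itself is unchanged.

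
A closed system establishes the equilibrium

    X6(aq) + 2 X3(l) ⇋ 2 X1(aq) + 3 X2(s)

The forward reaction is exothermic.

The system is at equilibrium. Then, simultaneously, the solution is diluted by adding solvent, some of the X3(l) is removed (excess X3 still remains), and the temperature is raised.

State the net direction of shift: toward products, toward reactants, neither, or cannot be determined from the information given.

Dilution lowers every aqueous concentration by the same factor. Δn_aq = 2 − 1 = +1, so the system shifts toward the side with more dissolved moles — to the right.
X3 is a pure liquid; its activity is 1 regardless of amount, so Q is unaffected — no shift from this change.
The forward reaction is exothermic. Raising T favours the endothermic direction — shift to the left.
The individual effects push in opposite directions; without quantitative information the net direction cannot be determined.

cannot be determined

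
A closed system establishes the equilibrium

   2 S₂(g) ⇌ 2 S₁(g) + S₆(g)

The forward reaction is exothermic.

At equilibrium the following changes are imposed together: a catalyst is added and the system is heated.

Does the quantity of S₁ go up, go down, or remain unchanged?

decreases

A catalyst speeds both forward and reverse rates equally; it changes neither Q nor K — no shift from this change.
The forward reaction is exothermic. Raising T favours the endothermic direction — shift to the left.
The net shift is to the left. S₁ is a product, so its amount decreases.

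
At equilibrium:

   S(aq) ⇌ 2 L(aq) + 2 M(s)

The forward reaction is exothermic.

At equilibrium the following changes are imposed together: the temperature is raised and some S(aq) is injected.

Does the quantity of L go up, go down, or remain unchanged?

cannot be determined

The forward reaction is exothermic. Raising T favours the endothermic direction — shift to the left.
Adding S (aq), a reactant, drives the reaction to the right.
The two effects oppose each other, so the net shift — and hence the change in L — cannot be determined from the given information.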